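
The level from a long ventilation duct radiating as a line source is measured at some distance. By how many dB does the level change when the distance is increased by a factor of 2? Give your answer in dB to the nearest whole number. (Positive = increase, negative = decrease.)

-3 dB

A line source loses 3 dB per doubling of distance; generally ΔL = −10·log₁₀(r₂/r₁).
ΔL = −10·log₁₀(2) = -3.01 dB.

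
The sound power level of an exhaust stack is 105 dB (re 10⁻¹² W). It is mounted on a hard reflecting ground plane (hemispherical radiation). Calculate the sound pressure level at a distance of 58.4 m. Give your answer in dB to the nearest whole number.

62 dB

Free-field hemispherical radiation: L_p = L_w − 10·log₁₀(2π·r²), r = 58.4 m.
2π·r² = 2.143e+04 m², 10·log₁₀ of that is 43.310 dB.
L_p = 105 − 43.310 = 61.69 dB.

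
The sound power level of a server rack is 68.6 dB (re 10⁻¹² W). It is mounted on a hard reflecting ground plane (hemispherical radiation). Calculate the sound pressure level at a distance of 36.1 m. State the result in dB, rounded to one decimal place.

The power spreads over a hemisphere of area 2π·r², so L_p = L_w − 10·log₁₀(2π·r²).
2π·r² = 8188 m², 10·log₁₀ of that is 39.132 dB.
L_p = 68.6 − 39.132 = 29.47 dB.

29.5 dB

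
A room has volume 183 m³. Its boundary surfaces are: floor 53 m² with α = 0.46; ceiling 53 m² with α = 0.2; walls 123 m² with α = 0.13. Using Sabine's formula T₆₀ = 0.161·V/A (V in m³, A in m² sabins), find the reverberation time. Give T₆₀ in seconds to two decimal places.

0.58 s

Total absorption A = 53·0.46 + 53·0.2 + 123·0.13 = 50.97 m² sabins.
T₆₀ = 0.161 × 183 / 50.97 = 0.578 s.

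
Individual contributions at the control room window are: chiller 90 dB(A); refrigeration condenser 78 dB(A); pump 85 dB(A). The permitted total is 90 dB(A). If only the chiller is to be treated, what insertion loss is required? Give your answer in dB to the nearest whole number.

The untreated sources together contribute 10^(78/10) + 10^(85/10) = 3.793e+08, i.e. 85.79 dB(A).
The limit corresponds to 10^(90/10) = 1.000e+09; subtracting the fixed part leaves 6.207e+08 for the chiller, i.e. 87.93 dB(A).
Required insertion loss = 90 − 87.93 = 2.07 dB.

2 dB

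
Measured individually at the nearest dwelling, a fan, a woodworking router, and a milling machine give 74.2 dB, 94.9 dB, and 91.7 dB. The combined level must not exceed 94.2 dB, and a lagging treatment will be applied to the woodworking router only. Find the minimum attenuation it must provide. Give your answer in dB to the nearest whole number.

Everything except the woodworking router sums to 10^(74.2/10) + 10^(91.7/10) = 1.505e+09 in linear terms, 91.78 dB.
To meet 94.2 dB overall, the treated woodworking router may contribute at most 10^(94.2/10) − 1.505e+09 = 1.125e+09, i.e. 90.51 dB.
So the woodworking router must be reduced from 94.9 to 90.51 dB: IL = 4.39 dB.

4 dB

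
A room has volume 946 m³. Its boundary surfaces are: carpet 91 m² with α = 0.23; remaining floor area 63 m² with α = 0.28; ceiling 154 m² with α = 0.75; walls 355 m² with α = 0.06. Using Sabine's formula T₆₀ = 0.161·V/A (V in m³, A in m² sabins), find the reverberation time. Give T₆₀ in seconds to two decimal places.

A = Σ Sᵢαᵢ = 91·0.23 + 63·0.28 + 154·0.75 + 355·0.06 = 175.37 m².
T₆₀ = 0.161 × 946 / 175.37 = 0.868 s.

0.87 s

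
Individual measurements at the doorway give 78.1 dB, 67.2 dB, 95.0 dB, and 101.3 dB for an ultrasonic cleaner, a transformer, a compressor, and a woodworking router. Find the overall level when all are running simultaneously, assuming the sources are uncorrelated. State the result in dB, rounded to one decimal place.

102.2 dB

Incoherent sources combine by intensity addition: L_total = 10·log₁₀(Σ 10^(L_i/10)).
Σ 10^(L/10) = 10^(78.1/10) + 10^(67.2/10) + 10^(95.0/10) + 10^(101.3/10) = 1.672e+10.
L_total = 10·log₁₀(1.672e+10) = 102.23 dB.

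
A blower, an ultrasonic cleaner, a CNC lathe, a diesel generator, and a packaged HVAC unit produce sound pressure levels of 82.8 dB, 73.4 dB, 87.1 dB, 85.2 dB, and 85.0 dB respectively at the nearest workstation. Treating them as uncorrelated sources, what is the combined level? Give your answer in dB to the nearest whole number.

Incoherent sources combine by intensity addition: L_total = 10·log₁₀(Σ 10^(L_i/10)).
Σ 10^(L/10) = 10^(82.8/10) + 10^(73.4/10) + 10^(87.1/10) + 10^(85.2/10) + 10^(85.0/10) = 1.373e+09.
L_total = 10·log₁₀(1.373e+09) = 91.38 dB.

91 dB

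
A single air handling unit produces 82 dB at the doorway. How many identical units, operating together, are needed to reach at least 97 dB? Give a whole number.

Need L₁ + 10·log₁₀ N ≥ 97, i.e. log₁₀ N ≥ 1.50.
N ≥ 10^(15.0/10) = 31.623, so N = 32.

32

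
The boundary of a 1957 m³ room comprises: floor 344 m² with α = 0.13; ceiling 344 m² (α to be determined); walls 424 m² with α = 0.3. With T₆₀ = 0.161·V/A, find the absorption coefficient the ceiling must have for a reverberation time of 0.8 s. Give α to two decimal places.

From T₆₀ = 0.161·V/A, the target T₆₀ = 0.8 s needs A = 0.161·1957/0.8 = 393.85 m².
Absorption from the other surfaces = 344·0.13 + 424·0.3 = 171.92 m², so the ceiling must supply 221.93 m² over 344 m².
α = 221.93/344 = 0.645.

0.65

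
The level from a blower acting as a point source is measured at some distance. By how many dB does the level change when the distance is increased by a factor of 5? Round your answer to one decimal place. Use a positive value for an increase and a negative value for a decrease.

-14.0 dB

Point-source spreading: ΔL = −20·log₁₀(r₂/r₁).
ΔL = −20·log₁₀(5) = -13.98 dB.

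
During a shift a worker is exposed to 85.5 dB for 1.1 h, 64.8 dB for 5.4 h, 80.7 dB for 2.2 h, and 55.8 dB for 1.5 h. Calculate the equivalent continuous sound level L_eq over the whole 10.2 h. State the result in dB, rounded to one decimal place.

78.1 dB

The energy average is taken in the linear domain: L_eq = 10·log₁₀[(Σ tᵢ·10^(Lᵢ/10))/T], T = 10.2 h.
Σ tᵢ·10^(Lᵢ/10) = 1.1·10^(85.5/10) + 5.4·10^(64.8/10) + 2.2·10^(80.7/10) + 1.5·10^(55.8/10) = 6.657e+08.
L_eq = 10·log₁₀(6.657e+08/10.2) = 78.15 dB.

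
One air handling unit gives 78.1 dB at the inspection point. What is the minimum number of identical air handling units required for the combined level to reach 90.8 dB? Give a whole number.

The shortfall is 90.8 − 78.1 = 12.7 dB, and N units add 10·log₁₀ N, so need 10·log₁₀ N ≥ 12.7.
N ≥ 10^(12.7/10) = 18.621, so N = 19.

19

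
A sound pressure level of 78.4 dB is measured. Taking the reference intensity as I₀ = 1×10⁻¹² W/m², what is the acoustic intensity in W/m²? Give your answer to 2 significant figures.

6.9e-05 W/m²

L = 10·log₁₀(I/I₀) ⇒ I = I₀·10^(L/10) = 10⁻¹² × 10^7.84.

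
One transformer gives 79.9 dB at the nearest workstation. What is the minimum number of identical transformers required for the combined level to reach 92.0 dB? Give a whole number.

17

The shortfall is 92.0 − 79.9 = 12.1 dB, and N units add 10·log₁₀ N, so need 10·log₁₀ N ≥ 12.1.
N ≥ 10^(12.1/10) = 16.218, so N = 17.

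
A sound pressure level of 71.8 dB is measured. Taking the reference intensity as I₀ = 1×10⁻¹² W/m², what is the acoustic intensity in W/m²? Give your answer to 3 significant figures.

I = I₀·10^(L/10) = 10⁻¹² × 10^(71.8/10) = 10^(-4.820).

1.51e-05 W/m²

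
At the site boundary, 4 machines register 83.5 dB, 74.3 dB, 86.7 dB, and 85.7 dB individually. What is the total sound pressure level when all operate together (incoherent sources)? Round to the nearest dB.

90 dB

Incoherent sources combine by intensity addition: L_total = 10·log₁₀(Σ 10^(L_i/10)).
Σ 10^(L/10) = 10^(83.5/10) + 10^(74.3/10) + 10^(86.7/10) + 10^(85.7/10) = 1.090e+09.
L_total = 10·log₁₀(1.090e+09) = 90.37 dB.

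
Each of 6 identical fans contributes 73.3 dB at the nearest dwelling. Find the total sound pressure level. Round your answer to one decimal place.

81.1 dB

L_total = L₁ + 10·log₁₀ N for N identical incoherent sources.
L_total = 73.3 + 10·log₁₀(6) = 73.3 + 7.782 = 81.08 dB.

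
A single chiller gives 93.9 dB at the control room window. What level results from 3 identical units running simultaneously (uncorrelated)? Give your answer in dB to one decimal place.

N identical incoherent sources raise the level by 10·log₁₀ N.
L_total = 93.9 + 10·log₁₀(3) = 93.9 + 4.771 = 98.67 dB.

98.7 dB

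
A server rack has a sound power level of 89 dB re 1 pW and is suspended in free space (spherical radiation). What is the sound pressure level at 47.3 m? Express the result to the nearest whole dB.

45 dB

L_p = L_w − 10·log₁₀(4π·r²) with r = 47.3 m.
4π·r² = 2.811e+04 m², 10·log₁₀ of that is 44.489 dB.
L_p = 89 − 44.489 = 44.51 dB.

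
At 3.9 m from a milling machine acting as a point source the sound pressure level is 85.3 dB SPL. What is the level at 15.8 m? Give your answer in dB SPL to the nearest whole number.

73 dB SPL

Point-source attenuation: ΔL = 20·log₁₀(r₂/r₁) = 20·log₁₀(15.8/3.9) = 12.152 dB.
L₂ = 85.3 − 20·log₁₀(15.8/3.9) = 85.3 − 12.152 = 73.15 dB SPL.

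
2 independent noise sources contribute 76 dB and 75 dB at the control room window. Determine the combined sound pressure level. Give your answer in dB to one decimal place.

Incoherent sources combine by intensity addition: L_total = 10·log₁₀(Σ 10^(L_i/10)).
Σ 10^(L/10) = 10^(76/10) + 10^(75/10) = 7.143e+07.
L_total = 10·log₁₀(7.143e+07) = 78.54 dB.

78.5 dB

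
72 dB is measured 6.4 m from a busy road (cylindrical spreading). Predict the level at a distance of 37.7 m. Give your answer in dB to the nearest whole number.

64 dB

Line-source attenuation: ΔL = 10·log₁₀(r₂/r₁) = 10·log₁₀(37.7/6.4) = 7.702 dB.
L₂ = 72 − 10·log₁₀(37.7/6.4) = 72 − 7.702 = 64.30 dB.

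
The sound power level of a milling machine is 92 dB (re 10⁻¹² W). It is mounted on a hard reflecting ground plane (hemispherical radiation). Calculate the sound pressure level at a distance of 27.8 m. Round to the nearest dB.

Free-field hemispherical radiation: L_p = L_w − 10·log₁₀(2π·r²), r = 27.8 m.
2π·r² = 4856 m², 10·log₁₀ of that is 36.863 dB.
L_p = 92 − 36.863 = 55.14 dB.

55 dB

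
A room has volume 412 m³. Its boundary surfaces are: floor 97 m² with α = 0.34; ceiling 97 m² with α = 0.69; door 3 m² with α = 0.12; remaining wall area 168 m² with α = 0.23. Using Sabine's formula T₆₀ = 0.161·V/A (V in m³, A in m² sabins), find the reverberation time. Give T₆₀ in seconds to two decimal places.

A = Σ Sᵢαᵢ = 97·0.34 + 97·0.69 + 3·0.12 + 168·0.23 = 138.91 m².
T₆₀ = 0.161 × 412 / 138.91 = 0.478 s.

0.48 s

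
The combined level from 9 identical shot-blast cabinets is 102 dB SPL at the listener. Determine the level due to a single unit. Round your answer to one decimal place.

92.5 dB SPL

For N identical incoherent sources L_total = L₁ + 10·log₁₀ N, so L₁ = 102 − 10·log₁₀(9) = 102 − 9.542.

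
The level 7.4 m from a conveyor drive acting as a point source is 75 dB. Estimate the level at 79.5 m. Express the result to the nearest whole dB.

54 dB

For a point source, L₂ = L₁ − 20·log₁₀(r₂/r₁).
L₂ = 75 − 20·log₁₀(79.5/7.4) = 75 − 20.623 = 54.38 dB.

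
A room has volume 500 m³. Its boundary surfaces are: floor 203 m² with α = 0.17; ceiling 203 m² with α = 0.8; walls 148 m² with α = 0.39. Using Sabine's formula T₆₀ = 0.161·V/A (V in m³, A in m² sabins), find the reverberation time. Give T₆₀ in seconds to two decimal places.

0.32 s

Total absorption A = 203·0.17 + 203·0.8 + 148·0.39 = 254.63 m² sabins.
T₆₀ = 0.161 × 500 / 254.63 = 0.316 s.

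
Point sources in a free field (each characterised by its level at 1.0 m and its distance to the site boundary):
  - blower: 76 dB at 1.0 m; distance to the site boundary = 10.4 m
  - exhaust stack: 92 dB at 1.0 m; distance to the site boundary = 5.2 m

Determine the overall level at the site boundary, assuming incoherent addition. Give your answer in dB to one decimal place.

77.7 dB

First find each source's level at the receiver (point-source: −20·log₁₀(r/r_ref)), then combine on an intensity basis.
blower: 76 − 20·log₁₀(10.4/1.0) = 76 − 20.34 = 55.66 dB.
exhaust stack: 92 − 20·log₁₀(5.2/1.0) = 92 − 14.32 = 77.68 dB.
Σ 10^(L/10) = 5.898e+07 → L_total = 10·log₁₀(5.898e+07) = 77.71 dB.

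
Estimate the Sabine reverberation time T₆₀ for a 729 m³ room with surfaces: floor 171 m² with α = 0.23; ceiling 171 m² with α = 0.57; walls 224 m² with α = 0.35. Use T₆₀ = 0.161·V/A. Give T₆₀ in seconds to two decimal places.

0.55 s

A = Σ Sᵢαᵢ = 171·0.23 + 171·0.57 + 224·0.35 = 215.20 m².
T₆₀ = 0.161 × 729 / 215.20 = 0.545 s.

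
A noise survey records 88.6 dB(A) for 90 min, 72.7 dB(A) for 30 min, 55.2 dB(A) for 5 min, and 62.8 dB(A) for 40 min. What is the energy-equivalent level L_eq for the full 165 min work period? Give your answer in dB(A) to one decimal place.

L_eq = 10·log₁₀[(1/T)·Σ tᵢ·10^(Lᵢ/10)] with T = 165 min.
Σ tᵢ·10^(Lᵢ/10) = 90·10^(88.6/10) + 30·10^(72.7/10) + 5·10^(55.2/10) + 40·10^(62.8/10) = 6.584e+10.
L_eq = 10·log₁₀(6.584e+10/165) = 86.01 dB(A).

86.0 dB(A)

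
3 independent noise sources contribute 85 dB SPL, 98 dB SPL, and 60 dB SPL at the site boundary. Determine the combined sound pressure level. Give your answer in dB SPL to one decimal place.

Incoherent sources combine by intensity addition: L_total = 10·log₁₀(Σ 10^(L_i/10)).
Σ 10^(L/10) = 10^(85/10) + 10^(98/10) + 10^(60/10) = 6.627e+09.
L_total = 10·log₁₀(6.627e+09) = 98.21 dB SPL.

98.2 dB SPL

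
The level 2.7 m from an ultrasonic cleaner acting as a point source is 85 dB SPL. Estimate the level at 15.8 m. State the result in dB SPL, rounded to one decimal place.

For a point source, L₂ = L₁ − 20·log₁₀(r₂/r₁).
L₂ = 85 − 20·log₁₀(15.8/2.7) = 85 − 15.346 = 69.65 dB SPL.

69.7 dB SPL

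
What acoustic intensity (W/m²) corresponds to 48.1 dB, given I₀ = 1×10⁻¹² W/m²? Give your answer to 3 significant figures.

6.46e-08 W/m²

I = I₀·10^(L/10) = 10⁻¹² × 10^(48.1/10) = 10^(-7.190).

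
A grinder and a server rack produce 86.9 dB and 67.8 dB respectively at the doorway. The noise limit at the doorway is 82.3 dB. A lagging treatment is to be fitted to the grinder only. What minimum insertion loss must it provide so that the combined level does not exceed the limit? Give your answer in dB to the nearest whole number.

5 dB

Everything except the grinder sums to 10^(67.8/10) = 6.026e+06 in linear terms, 67.80 dB.
To meet 82.3 dB overall, the treated grinder may contribute at most 10^(82.3/10) − 6.026e+06 = 1.638e+08, i.e. 82.14 dB.
So the grinder must be reduced from 86.9 to 82.14 dB: IL = 4.76 dB.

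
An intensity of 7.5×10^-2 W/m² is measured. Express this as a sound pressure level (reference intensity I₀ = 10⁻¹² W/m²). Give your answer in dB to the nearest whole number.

L = 10·log₁₀(I/I₀) = 10·log₁₀(7.5×10^-2/10⁻¹²) = 10·log₁₀(7.5×10^10).
L = 10·(0.8751 + 10) = 108.75 dB.

109 dB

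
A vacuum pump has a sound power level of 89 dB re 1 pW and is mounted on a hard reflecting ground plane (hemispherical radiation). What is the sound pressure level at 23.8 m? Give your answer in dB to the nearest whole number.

53 dB

L_p = L_w − 10·log₁₀(2π·r²) with r = 23.8 m.
2π·r² = 3559 m², 10·log₁₀ of that is 35.513 dB.
L_p = 89 − 35.513 = 53.49 dB.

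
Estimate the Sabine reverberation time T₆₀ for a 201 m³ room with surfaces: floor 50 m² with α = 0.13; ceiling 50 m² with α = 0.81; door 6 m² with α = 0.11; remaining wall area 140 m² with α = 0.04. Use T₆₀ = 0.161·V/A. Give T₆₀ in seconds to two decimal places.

0.61 s

A = Σ Sᵢαᵢ = 50·0.13 + 50·0.81 + 6·0.11 + 140·0.04 = 53.26 m².
T₆₀ = 0.161·V/A = 0.161·201/53.26 = 0.608 s.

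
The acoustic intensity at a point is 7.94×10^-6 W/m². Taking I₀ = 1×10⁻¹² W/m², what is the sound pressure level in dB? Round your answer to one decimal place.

69.0 dB

L = 10·log₁₀(I/I₀) = 10·log₁₀(7.94×10^-6/10⁻¹²) = 10·log₁₀(7.94×10^6).
L = 10·(0.8998 + 6) = 69.00 dB.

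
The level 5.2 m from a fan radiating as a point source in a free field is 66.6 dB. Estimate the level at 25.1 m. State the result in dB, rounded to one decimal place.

52.9 dB

Point-source attenuation: ΔL = 20·log₁₀(r₂/r₁) = 20·log₁₀(25.1/5.2) = 13.673 dB.
L₂ = 66.6 − 20·log₁₀(25.1/5.2) = 66.6 − 13.673 = 52.93 dB.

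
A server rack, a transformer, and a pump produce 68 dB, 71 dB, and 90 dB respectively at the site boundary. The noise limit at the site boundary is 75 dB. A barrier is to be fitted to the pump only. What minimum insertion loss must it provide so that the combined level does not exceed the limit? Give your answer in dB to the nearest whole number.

19 dB

Everything except the pump sums to 10^(68/10) + 10^(71/10) = 1.890e+07 in linear terms, 72.76 dB.
The limit corresponds to 10^(75/10) = 3.162e+07; subtracting the fixed part leaves 1.272e+07 for the pump, i.e. 71.05 dB.
Required insertion loss = 90 − 71.05 = 18.95 dB.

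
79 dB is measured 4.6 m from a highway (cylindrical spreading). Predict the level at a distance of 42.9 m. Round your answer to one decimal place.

For a line source, L₂ = L₁ − 10·log₁₀(r₂/r₁).
L₂ = 79 − 10·log₁₀(42.9/4.6) = 79 − 9.697 = 69.30 dB.

69.3 dB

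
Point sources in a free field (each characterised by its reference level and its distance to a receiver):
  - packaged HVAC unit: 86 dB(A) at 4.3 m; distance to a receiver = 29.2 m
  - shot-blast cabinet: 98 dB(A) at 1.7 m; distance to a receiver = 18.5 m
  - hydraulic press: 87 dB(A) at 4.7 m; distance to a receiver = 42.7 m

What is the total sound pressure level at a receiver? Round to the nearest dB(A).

First find each source's level at the receiver (point-source: −20·log₁₀(r/r_ref)), then combine on an intensity basis.
packaged HVAC unit: 86 − 20·log₁₀(29.2/4.3) = 86 − 16.64 = 69.36 dB(A).
shot-blast cabinet: 98 − 20·log₁₀(18.5/1.7) = 98 − 20.73 = 77.27 dB(A).
hydraulic press: 87 − 20·log₁₀(42.7/4.7) = 87 − 19.17 = 67.83 dB(A).
Σ 10^(L/10) = 6.798e+07 → L_total = 10·log₁₀(6.798e+07) = 78.32 dB(A).

78 dB(A)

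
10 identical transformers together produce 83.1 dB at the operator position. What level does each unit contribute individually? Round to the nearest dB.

73 dB

10 equal contributions raise the level by 10·log₁₀ 10 = 10.000 dB, so each unit alone gives 83.1 − 10.000.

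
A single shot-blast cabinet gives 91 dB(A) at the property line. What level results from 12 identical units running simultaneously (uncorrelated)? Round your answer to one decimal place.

L_total = L₁ + 10·log₁₀ N for N identical incoherent sources.
L_total = 91 + 10·log₁₀(12) = 91 + 10.792 = 101.79 dB(A).

101.8 dB(A)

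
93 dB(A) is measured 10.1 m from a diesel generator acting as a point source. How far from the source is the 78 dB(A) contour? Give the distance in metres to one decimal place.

56.8 m

The 15.0 dB drop corresponds to a distance ratio of 10^(15.0/20) for a point source.
r₂ = 10.1·10^((93−78)/20) = 10.1·10^(15.0/20) = 56.80 m.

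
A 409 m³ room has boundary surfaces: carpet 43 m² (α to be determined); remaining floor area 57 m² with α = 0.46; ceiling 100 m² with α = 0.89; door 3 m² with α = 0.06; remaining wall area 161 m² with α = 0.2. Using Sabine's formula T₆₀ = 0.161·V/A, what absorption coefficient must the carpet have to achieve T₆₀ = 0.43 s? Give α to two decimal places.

0.13

Required total absorption A = 0.161·409/0.43 = 153.14 m².
Absorption from the other surfaces = 57·0.46 + 100·0.89 + 3·0.06 + 161·0.2 = 147.60 m², so the carpet must supply 5.54 m² over 43 m².
α = 5.54/43 = 0.129.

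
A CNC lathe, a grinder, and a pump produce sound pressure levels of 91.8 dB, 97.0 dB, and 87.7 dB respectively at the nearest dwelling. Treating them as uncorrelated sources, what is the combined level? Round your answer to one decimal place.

Incoherent sources combine by intensity addition: L_total = 10·log₁₀(Σ 10^(L_i/10)).
Σ 10^(L/10) = 10^(91.8/10) + 10^(97.0/10) + 10^(87.7/10) = 7.114e+09.
L_total = 10·log₁₀(7.114e+09) = 98.52 dB.

98.5 dB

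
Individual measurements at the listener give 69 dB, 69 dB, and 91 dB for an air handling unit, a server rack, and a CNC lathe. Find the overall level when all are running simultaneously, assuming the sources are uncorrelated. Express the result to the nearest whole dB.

91 dB

Incoherent sources combine by intensity addition: L_total = 10·log₁₀(Σ 10^(L_i/10)).
Σ 10^(L/10) = 10^(69/10) + 10^(69/10) + 10^(91/10) = 1.275e+09.
L_total = 10·log₁₀(1.275e+09) = 91.05 dB.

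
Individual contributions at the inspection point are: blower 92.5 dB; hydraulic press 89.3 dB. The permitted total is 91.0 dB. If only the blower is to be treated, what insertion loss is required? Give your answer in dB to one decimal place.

Everything except the blower sums to 10^(89.3/10) = 8.511e+08 in linear terms, 89.30 dB.
To meet 91.0 dB overall, the treated blower may contribute at most 10^(91.0/10) − 8.511e+08 = 4.078e+08, i.e. 86.10 dB.
Required insertion loss = 92.5 − 86.10 = 6.40 dB.

6.4 dB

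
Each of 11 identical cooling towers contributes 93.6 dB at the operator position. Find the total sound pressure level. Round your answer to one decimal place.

N identical incoherent sources raise the level by 10·log₁₀ N.
L_total = 93.6 + 10·log₁₀(11) = 93.6 + 10.414 = 104.01 dB.

104.0 dB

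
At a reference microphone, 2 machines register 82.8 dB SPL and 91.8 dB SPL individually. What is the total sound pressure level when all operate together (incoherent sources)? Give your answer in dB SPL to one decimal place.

Incoherent sources combine by intensity addition: L_total = 10·log₁₀(Σ 10^(L_i/10)).
Σ 10^(L/10) = 10^(82.8/10) + 10^(91.8/10) = 1.704e+09.
L_total = 10·log₁₀(1.704e+09) = 92.31 dB SPL.

92.3 dB SPL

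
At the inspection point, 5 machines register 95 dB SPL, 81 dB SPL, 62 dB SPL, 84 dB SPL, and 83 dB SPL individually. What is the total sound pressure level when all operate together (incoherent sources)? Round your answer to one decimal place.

For uncorrelated sources the intensities add, so convert each level to linear form, sum, and take 10·log₁₀ of the total.
Σ 10^(L/10) = 10^(95/10) + 10^(81/10) + 10^(62/10) + 10^(84/10) + 10^(83/10) = 3.740e+09.
L_total = 10·log₁₀(3.740e+09) = 95.73 dB SPL.

95.7 dB SPL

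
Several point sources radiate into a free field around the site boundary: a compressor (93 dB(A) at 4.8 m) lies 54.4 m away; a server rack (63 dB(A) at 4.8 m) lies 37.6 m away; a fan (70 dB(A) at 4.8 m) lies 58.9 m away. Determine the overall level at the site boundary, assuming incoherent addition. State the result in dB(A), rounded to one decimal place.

First find each source's level at the receiver (point-source: −20·log₁₀(r/r_ref)), then combine on an intensity basis.
compressor: 93 − 20·log₁₀(54.4/4.8) = 93 − 21.09 = 71.91 dB(A).
server rack: 63 − 20·log₁₀(37.6/4.8) = 63 − 17.88 = 45.12 dB(A).
fan: 70 − 20·log₁₀(58.9/4.8) = 70 − 21.78 = 48.22 dB(A).
Σ 10^(L/10) = 1.563e+07 → L_total = 10·log₁₀(1.563e+07) = 71.94 dB(A).

71.9 dB(A)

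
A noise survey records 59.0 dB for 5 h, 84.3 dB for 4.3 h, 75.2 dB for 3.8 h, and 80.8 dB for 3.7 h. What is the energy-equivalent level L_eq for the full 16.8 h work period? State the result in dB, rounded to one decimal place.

Weight each interval's intensity by its duration and average over T = 16.8 h:
Σ tᵢ·10^(Lᵢ/10) = 5·10^(59.0/10) + 4.3·10^(84.3/10) + 3.8·10^(75.2/10) + 3.7·10^(80.8/10) = 1.732e+09.
L_eq = 10·log₁₀(1.732e+09/16.8) = 80.13 dB.

80.1 dB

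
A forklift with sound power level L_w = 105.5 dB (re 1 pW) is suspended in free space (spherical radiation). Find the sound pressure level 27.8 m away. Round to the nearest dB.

The power spreads over a sphere of area 4π·r², so L_p = L_w − 10·log₁₀(4π·r²).
4π·r² = 9712 m², 10·log₁₀ of that is 39.873 dB.
L_p = 105.5 − 39.873 = 65.63 dB.

66 dB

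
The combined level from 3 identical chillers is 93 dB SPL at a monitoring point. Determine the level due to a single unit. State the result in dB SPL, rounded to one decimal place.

88.2 dB SPL

Dividing the total intensity by 3 lowers the level by 10·log₁₀ 3 = 4.771 dB: L₁ = 93 − 4.771.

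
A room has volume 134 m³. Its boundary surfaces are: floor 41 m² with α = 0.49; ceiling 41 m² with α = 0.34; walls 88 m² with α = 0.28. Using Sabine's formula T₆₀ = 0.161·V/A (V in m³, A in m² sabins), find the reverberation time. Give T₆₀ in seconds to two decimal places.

Total absorption A = 41·0.49 + 41·0.34 + 88·0.28 = 58.67 m² sabins.
T₆₀ = 0.161 × 134 / 58.67 = 0.368 s.

0.37 s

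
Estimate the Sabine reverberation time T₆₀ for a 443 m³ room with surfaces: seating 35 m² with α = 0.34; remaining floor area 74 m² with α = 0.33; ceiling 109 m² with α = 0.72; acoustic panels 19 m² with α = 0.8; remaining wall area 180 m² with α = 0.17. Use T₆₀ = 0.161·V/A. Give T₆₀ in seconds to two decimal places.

0.44 s

A = Σ Sᵢαᵢ = 35·0.34 + 74·0.33 + 109·0.72 + 19·0.8 + 180·0.17 = 160.60 m².
T₆₀ = 0.161·V/A = 0.161·443/160.60 = 0.444 s.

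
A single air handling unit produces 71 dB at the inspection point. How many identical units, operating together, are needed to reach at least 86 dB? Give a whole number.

32

Need L₁ + 10·log₁₀ N ≥ 86, i.e. log₁₀ N ≥ 1.50.
N ≥ 10^(15.0/10) = 31.623, so N = 32.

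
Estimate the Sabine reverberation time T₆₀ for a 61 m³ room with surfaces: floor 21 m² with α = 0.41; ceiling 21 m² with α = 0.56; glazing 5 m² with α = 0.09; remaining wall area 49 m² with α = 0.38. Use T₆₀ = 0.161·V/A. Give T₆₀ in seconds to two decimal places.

Total absorption A = 21·0.41 + 21·0.56 + 5·0.09 + 49·0.38 = 39.44 m² sabins.
T₆₀ = 0.161 × 61 / 39.44 = 0.249 s.

0.25 s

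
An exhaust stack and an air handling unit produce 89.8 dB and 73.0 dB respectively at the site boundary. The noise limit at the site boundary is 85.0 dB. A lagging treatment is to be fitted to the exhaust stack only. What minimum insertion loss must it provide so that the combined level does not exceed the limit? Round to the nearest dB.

Fixed contribution from the other source: Σ 10^(L/10) = 10^(73.0/10) = 1.995e+07 (73.00 dB).
To meet 85.0 dB overall, the treated exhaust stack may contribute at most 10^(85.0/10) − 1.995e+07 = 2.963e+08, i.e. 84.72 dB.
So the exhaust stack must be reduced from 89.8 to 84.72 dB: IL = 5.08 dB.

5 dB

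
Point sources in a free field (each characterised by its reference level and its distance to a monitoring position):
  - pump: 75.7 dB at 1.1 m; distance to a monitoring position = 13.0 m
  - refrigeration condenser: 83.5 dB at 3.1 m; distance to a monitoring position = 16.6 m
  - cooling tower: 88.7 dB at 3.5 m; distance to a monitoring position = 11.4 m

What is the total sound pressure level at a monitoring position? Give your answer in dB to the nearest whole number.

Apply inverse-square spreading to bring every level to the receiver, then sum 10^(L/10).
pump: 75.7 − 20·log₁₀(13.0/1.1) = 75.7 − 21.45 = 54.25 dB.
refrigeration condenser: 83.5 − 20·log₁₀(16.6/3.1) = 83.5 − 14.57 = 68.93 dB.
cooling tower: 88.7 − 20·log₁₀(11.4/3.5) = 88.7 − 10.26 = 78.44 dB.
Σ 10^(L/10) = 7.795e+07 → L_total = 10·log₁₀(7.795e+07) = 78.92 dB.

79 dB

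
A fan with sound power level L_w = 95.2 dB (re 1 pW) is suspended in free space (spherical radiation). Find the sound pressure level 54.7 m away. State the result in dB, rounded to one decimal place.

The power spreads over a sphere of area 4π·r², so L_p = L_w − 10·log₁₀(4π·r²).
4π·r² = 3.76e+04 m², 10·log₁₀ of that is 45.752 dB.
L_p = 95.2 − 45.752 = 49.45 dB.

49.4 dB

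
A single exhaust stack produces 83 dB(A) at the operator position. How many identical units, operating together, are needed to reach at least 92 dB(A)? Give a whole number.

8

Need L₁ + 10·log₁₀ N ≥ 92, i.e. log₁₀ N ≥ 0.90.
N ≥ 10^(9.0/10) = 7.943, so N = 8.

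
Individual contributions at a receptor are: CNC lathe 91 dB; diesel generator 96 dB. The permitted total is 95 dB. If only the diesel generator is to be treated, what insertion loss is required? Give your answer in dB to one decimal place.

3.2 dB

Everything except the diesel generator sums to 10^(91/10) = 1.259e+09 in linear terms, 91.00 dB.
The limit corresponds to 10^(95/10) = 3.162e+09; subtracting the fixed part leaves 1.903e+09 for the diesel generator, i.e. 92.80 dB.
Required insertion loss = 96 − 92.80 = 3.20 dB.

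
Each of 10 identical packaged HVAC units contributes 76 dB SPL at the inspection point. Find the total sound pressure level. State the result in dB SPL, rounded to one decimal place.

With 10 equal, uncorrelated contributions the intensity is 10× that of one unit, giving a rise of 10·log₁₀ 10.
L_total = 76 + 10·log₁₀(10) = 76 + 10.000 = 86.00 dB SPL.

86.0 dB SPL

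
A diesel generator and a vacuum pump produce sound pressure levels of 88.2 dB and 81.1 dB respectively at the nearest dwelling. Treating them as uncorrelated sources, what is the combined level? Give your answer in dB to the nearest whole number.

Incoherent sources combine by intensity addition: L_total = 10·log₁₀(Σ 10^(L_i/10)).
Σ 10^(L/10) = 10^(88.2/10) + 10^(81.1/10) = 7.895e+08.
L_total = 10·log₁₀(7.895e+08) = 88.97 dB.

89 dB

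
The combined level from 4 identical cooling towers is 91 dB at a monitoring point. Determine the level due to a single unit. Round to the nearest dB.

For N identical incoherent sources L_total = L₁ + 10·log₁₀ N, so L₁ = 91 − 10·log₁₀(4) = 91 − 6.021.

85 dB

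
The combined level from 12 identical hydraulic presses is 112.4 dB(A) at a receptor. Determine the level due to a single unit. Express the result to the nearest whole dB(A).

For N identical incoherent sources L_total = L₁ + 10·log₁₀ N, so L₁ = 112.4 − 10·log₁₀(12) = 112.4 − 10.792.

102 dB(A)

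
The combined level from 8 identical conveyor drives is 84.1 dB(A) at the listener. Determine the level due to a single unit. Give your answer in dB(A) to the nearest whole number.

75 dB(A)

8 equal contributions raise the level by 10·log₁₀ 8 = 9.031 dB, so each unit alone gives 84.1 − 9.031.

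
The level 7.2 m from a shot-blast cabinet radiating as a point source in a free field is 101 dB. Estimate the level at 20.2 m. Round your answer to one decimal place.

92.0 dB

Point-source attenuation: ΔL = 20·log₁₀(r₂/r₁) = 20·log₁₀(20.2/7.2) = 8.960 dB.
L₂ = 101 − 20·log₁₀(20.2/7.2) = 101 − 8.960 = 92.04 dB.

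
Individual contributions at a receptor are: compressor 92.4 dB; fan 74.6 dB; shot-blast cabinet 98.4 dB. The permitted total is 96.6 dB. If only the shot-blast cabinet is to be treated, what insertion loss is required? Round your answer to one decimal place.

3.9 dB

Everything except the shot-blast cabinet sums to 10^(92.4/10) + 10^(74.6/10) = 1.767e+09 in linear terms, 92.47 dB.
The limit corresponds to 10^(96.6/10) = 4.571e+09; subtracting the fixed part leaves 2.804e+09 for the shot-blast cabinet, i.e. 94.48 dB.
So the shot-blast cabinet must be reduced from 98.4 to 94.48 dB: IL = 3.92 dB.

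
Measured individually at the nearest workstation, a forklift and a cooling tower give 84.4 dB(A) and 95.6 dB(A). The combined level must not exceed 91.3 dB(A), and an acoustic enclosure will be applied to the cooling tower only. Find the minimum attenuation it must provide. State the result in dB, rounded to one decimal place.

Everything except the cooling tower sums to 10^(84.4/10) = 2.754e+08 in linear terms, 84.40 dB(A).
To meet 91.3 dB(A) overall, the treated cooling tower may contribute at most 10^(91.3/10) − 2.754e+08 = 1.074e+09, i.e. 90.31 dB(A).
So the cooling tower must be reduced from 95.6 to 90.31 dB(A): IL = 5.29 dB.

5.3 dB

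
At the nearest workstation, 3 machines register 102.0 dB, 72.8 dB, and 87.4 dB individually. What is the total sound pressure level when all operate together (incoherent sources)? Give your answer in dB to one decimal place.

Incoherent sources combine by intensity addition: L_total = 10·log₁₀(Σ 10^(L_i/10)).
Σ 10^(L/10) = 10^(102.0/10) + 10^(72.8/10) + 10^(87.4/10) = 1.642e+10.
L_total = 10·log₁₀(1.642e+10) = 102.15 dB.

102.2 dB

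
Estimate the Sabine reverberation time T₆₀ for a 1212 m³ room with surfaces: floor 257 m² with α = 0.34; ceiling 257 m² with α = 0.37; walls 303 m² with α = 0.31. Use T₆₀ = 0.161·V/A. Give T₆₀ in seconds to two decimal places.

0.71 s

Total absorption A = 257·0.34 + 257·0.37 + 303·0.31 = 276.40 m² sabins.
T₆₀ = 0.161·V/A = 0.161·1212/276.40 = 0.706 s.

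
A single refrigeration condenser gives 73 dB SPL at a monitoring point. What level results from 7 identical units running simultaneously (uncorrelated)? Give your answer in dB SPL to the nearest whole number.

81 dB SPL

L_total = L₁ + 10·log₁₀ N for N identical incoherent sources.
L_total = 73 + 10·log₁₀(7) = 73 + 8.451 = 81.45 dB SPL.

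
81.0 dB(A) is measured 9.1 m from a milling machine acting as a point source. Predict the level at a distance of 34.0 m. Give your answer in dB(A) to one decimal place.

69.6 dB(A)

For a point source, L₂ = L₁ − 20·log₁₀(r₂/r₁).
L₂ = 81.0 − 20·log₁₀(34.0/9.1) = 81.0 − 11.449 = 69.55 dB(A).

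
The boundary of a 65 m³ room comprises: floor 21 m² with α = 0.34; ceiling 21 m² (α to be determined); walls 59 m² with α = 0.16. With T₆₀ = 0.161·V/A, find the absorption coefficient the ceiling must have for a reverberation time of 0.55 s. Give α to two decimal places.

Required total absorption A = 0.161·65/0.55 = 19.03 m².
Absorption from the other surfaces = 21·0.34 + 59·0.16 = 16.58 m², so the ceiling must supply 2.45 m² over 21 m².
α = 2.45/21 = 0.117.

0.12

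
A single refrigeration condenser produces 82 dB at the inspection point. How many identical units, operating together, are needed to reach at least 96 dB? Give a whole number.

Need L₁ + 10·log₁₀ N ≥ 96, i.e. log₁₀ N ≥ 1.40.
N ≥ 10^(14.0/10) = 25.119, so N = 26.

26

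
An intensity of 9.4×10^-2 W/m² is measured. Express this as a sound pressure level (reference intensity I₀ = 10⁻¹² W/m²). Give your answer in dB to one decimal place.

109.7 dB

L = 10·log₁₀(I/I₀) = 10·log₁₀(9.4×10^-2/10⁻¹²) = 10·log₁₀(9.4×10^10).
L = 10·(0.9731 + 10) = 109.73 dB.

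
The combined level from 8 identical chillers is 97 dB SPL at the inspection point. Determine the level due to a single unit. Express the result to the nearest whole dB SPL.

88 dB SPL

For N identical incoherent sources L_total = L₁ + 10·log₁₀ N, so L₁ = 97 − 10·log₁₀(8) = 97 − 9.031.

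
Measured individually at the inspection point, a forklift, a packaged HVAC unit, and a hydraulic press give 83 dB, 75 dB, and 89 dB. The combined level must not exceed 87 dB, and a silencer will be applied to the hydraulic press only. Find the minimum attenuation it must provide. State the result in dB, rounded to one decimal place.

4.7 dB

The untreated sources together contribute 10^(83/10) + 10^(75/10) = 2.311e+08, i.e. 83.64 dB.
To meet 87 dB overall, the treated hydraulic press may contribute at most 10^(87/10) − 2.311e+08 = 2.700e+08, i.e. 84.31 dB.
Required insertion loss = 89 − 84.31 = 4.69 dB.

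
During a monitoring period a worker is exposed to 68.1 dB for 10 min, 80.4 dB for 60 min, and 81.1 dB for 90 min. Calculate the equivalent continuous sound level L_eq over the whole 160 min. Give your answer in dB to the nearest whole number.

Weight each interval's intensity by its duration and average over T = 160 min:
Σ tᵢ·10^(Lᵢ/10) = 10·10^(68.1/10) + 60·10^(80.4/10) + 90·10^(81.1/10) = 1.824e+10.
L_eq = 10·log₁₀(1.824e+10/160) = 80.57 dB.

81 dB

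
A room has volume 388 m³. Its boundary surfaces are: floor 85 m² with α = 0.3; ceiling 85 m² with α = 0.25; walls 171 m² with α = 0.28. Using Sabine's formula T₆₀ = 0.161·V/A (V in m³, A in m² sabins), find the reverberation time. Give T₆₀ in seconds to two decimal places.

0.66 s

Summing Sᵢαᵢ: 85·0.3 + 85·0.25 + 171·0.28 = 94.63 m².
T₆₀ = 0.161·V/A = 0.161·388/94.63 = 0.660 s.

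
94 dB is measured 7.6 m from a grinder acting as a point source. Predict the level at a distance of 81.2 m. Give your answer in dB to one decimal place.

73.4 dB

Point-source attenuation: ΔL = 20·log₁₀(r₂/r₁) = 20·log₁₀(81.2/7.6) = 20.575 dB.
L₂ = 94 − 20·log₁₀(81.2/7.6) = 94 − 20.575 = 73.43 dB.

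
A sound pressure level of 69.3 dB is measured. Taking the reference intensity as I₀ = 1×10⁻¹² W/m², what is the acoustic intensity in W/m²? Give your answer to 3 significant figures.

8.51e-06 W/m²

L = 10·log₁₀(I/I₀) ⇒ I = I₀·10^(L/10) = 10⁻¹² × 10^6.93.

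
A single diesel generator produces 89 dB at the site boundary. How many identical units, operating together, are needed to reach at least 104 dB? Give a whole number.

32

N identical sources give L₁ + 10·log₁₀ N, so require 10·log₁₀ N ≥ 104 − 89 = 15.0 dB.
N ≥ 10^(15.0/10) = 31.623, so N = 32.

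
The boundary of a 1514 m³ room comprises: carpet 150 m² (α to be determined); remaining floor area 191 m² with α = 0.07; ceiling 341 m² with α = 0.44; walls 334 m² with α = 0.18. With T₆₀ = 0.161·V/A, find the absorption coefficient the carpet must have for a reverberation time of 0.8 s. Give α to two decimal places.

A = 0.161·V/T₆₀ = 0.161·1514/0.8 = 304.69 m² sabins.
Absorption from the other surfaces = 191·0.07 + 341·0.44 + 334·0.18 = 223.53 m², so the carpet must supply 81.16 m² over 150 m².
α = 81.16/150 = 0.541.

0.54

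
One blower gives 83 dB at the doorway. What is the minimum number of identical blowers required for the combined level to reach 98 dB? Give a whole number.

N identical sources give L₁ + 10·log₁₀ N, so require 10·log₁₀ N ≥ 98 − 83 = 15.0 dB.
N ≥ 10^(15.0/10) = 31.623, so N = 32.

32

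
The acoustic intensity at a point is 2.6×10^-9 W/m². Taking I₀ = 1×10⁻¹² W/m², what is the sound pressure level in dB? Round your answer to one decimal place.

I/I₀ = 2.6×10^-9/10⁻¹² = 2.6×10^3, and L = 10·log₁₀(I/I₀).
L = 10·(0.4150 + 3) = 34.15 dB.

34.1 dB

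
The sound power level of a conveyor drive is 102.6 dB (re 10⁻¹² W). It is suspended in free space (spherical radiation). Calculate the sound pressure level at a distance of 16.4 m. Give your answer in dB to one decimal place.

Free-field spherical radiation: L_p = L_w − 10·log₁₀(4π·r²), r = 16.4 m.
4π·r² = 3380 m², 10·log₁₀ of that is 35.289 dB.
L_p = 102.6 − 35.289 = 67.31 dB.

67.3 dB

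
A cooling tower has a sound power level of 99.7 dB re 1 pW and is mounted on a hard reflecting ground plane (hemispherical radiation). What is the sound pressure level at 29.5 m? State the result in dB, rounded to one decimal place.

The power spreads over a hemisphere of area 2π·r², so L_p = L_w − 10·log₁₀(2π·r²).
2π·r² = 5468 m², 10·log₁₀ of that is 37.378 dB.
L_p = 99.7 − 37.378 = 62.32 dB.

62.3 dB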